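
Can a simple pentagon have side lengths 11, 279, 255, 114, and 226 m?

A pentagon exists iff every side is shorter than the sum of the others — equivalently, the longest side is less than the sum of the rest.
Longest side 279 < 606 (sum of the remaining 4), so yes.

Yes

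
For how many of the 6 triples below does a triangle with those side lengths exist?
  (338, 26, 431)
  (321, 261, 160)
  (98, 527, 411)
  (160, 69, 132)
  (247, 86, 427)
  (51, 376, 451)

2

(26,338,431): 26+338 ≤ 431 → not valid
(160,261,321): 160+261 > 321 → valid
(98,411,527): 98+411 ≤ 527 → not valid
(69,132,160): 69+132 > 160 → valid
(86,247,427): 86+247 ≤ 427 → not valid
(51,376,451): 51+376 ≤ 451 → not valid
2 of the 6 triples form a triangle.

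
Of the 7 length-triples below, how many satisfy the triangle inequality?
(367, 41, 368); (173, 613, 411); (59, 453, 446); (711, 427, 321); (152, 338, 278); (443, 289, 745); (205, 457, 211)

4

(41,367,368): 41+367 > 368 → valid
(173,411,613): 173+411 ≤ 613 → not valid
(59,446,453): 59+446 > 453 → valid
(321,427,711): 321+427 > 711 → valid
(152,278,338): 152+278 > 338 → valid
(289,443,745): 289+443 ≤ 745 → not valid
(205,211,457): 205+211 ≤ 457 → not valid
4 of the 7 triples form a triangle.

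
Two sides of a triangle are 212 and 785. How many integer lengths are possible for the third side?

423

The third side lies in the open interval (573, 997).
Integers from 574 to 996 inclusive: 996 − 574 + 1 = 423.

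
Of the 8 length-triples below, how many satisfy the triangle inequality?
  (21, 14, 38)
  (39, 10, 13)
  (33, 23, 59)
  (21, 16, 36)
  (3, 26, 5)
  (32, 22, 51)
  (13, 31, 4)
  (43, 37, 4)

(14,21,38): 14+21 ≤ 38 → not valid
(10,13,39): 10+13 ≤ 39 → not valid
(23,33,59): 23+33 ≤ 59 → not valid
(16,21,36): 16+21 > 36 → valid
(3,5,26): 3+5 ≤ 26 → not valid
(22,32,51): 22+32 > 51 → valid
(4,13,31): 4+13 ≤ 31 → not valid
(4,37,43): 4+37 ≤ 43 → not valid
2 of the 8 triples form a triangle.

2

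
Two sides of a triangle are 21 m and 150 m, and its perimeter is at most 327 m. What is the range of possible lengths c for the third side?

129 < c ≤ 156

Triangle inequality alone gives 129 < c < 171.
The perimeter condition gives c ≤ 327 − 21 − 150 = 156.
Intersecting the two: 129 < c ≤ 156.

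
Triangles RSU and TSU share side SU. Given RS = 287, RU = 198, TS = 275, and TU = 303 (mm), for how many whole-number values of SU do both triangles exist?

From triangle RSU: 89 < SU < 485.
From triangle TSU: 28 < SU < 578.
Intersection: 89 < SU < 485, so integers 90 through 484: 395 values.

395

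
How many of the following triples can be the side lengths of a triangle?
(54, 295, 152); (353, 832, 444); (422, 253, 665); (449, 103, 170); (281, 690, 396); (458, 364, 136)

2

(54,152,295): 54+152 ≤ 295 → not valid
(353,444,832): 353+444 ≤ 832 → not valid
(253,422,665): 253+422 > 665 → valid
(103,170,449): 103+170 ≤ 449 → not valid
(281,396,690): 281+396 ≤ 690 → not valid
(136,364,458): 136+364 > 458 → valid
2 of the 6 triples form a triangle.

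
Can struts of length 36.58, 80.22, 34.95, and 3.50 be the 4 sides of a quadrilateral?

For a quadrilateral, each side must be shorter than the sum of the others.
Here the longest side is 80.22, but the remaining 3 sides sum to only 75.03.

No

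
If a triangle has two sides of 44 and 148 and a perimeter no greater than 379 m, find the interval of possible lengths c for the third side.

Triangle inequality alone gives 104 < c < 192.
The perimeter condition gives c ≤ 379 − 44 − 148 = 187.
Intersecting the two: 104 < c ≤ 187.

104 < c ≤ 187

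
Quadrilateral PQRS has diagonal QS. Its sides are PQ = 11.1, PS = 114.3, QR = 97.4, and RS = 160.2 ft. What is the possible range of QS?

From triangle PQS: |11.1 − 114.3| < QS < 11.1 + 114.3, i.e. 103.2 < QS < 125.4.
From triangle RQS: 62.8 < QS < 257.6.
Both must hold, so QS lies in the intersection.

103.2 < QS < 125.4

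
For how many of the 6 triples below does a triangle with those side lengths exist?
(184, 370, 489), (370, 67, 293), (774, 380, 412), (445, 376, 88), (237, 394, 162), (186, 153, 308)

(184,370,489): 184+370 > 489 → valid
(67,293,370): 67+293 ≤ 370 → not valid
(380,412,774): 380+412 > 774 → valid
(88,376,445): 88+376 > 445 → valid
(162,237,394): 162+237 > 394 → valid
(153,186,308): 153+186 > 308 → valid
5 of the 6 triples form a triangle.

5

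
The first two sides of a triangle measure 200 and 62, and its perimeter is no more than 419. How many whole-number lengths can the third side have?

19

Triangle inequality: 138 < x < 262. Perimeter ≤ 419 gives x ≤ 419 − 200 − 62 = 157.
So 138 < x ≤ 157; integers 139 through 157: 19 values.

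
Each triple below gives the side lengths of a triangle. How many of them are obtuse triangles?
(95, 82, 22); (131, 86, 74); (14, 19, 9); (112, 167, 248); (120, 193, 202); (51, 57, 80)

5

(95,82,22): 22²+82² = 7208 < 9025 = 95² → obtuse
(131,86,74): 74²+86² = 12872 < 17161 = 131² → obtuse
(14,19,9): 9²+14² = 277 < 361 = 19² → obtuse
(112,167,248): 112²+167² = 40433 < 61504 = 248² → obtuse
(120,193,202): 120²+193² = 51649 > 40804 = 202² → acute
(51,57,80): 51²+57² = 5850 < 6400 = 80² → obtuse
5 of the 6 are obtuse.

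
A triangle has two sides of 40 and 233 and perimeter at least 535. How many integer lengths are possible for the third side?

Triangle inequality: 193 < x < 273. Perimeter ≥ 535 gives x ≥ 535 − 40 − 233 = 262.
So 262 ≤ x < 273; integers 262 through 272: 11 values.

11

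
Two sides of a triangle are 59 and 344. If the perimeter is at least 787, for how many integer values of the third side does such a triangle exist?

19

Triangle inequality: 285 < x < 403. Perimeter ≥ 787 gives x ≥ 787 − 59 − 344 = 384.
So 384 ≤ x < 403; integers 384 through 402: 19 values.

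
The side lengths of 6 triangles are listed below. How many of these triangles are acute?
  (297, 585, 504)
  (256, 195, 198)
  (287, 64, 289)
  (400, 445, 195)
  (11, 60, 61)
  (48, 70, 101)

2

(297,585,504): 297²+504² = 342225 = 585² → right
(256,195,198): 195²+198² = 77229 > 65536 = 256² → acute
(287,64,289): 64²+287² = 86465 > 83521 = 289² → acute
(400,445,195): 195²+400² = 198025 = 445² → right
(11,60,61): 11²+60² = 3721 = 61² → right
(48,70,101): 48²+70² = 7204 < 10201 = 101² → obtuse
2 of the 6 are acute.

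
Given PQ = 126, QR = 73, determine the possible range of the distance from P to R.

By the triangle inequality, |126 − 73| ≤ PR ≤ 126 + 73.

53 ≤ PR ≤ 199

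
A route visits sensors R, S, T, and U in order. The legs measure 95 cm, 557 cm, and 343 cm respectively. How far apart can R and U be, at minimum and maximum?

119 ≤ RU ≤ 995 cm

The maximum is all hops collinear in one direction: 95 + 557 + 343 = 995.
The longest hop is 557; the others sum to 438. Folding the others back against it leaves at least 557 − 438 = 119.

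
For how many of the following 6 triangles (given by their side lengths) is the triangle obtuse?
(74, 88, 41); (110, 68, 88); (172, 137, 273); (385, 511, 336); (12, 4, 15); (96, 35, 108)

(74,88,41): 41²+74² = 7157 < 7744 = 88² → obtuse
(110,68,88): 68²+88² = 12368 > 12100 = 110² → acute
(172,137,273): 137²+172² = 48353 < 74529 = 273² → obtuse
(385,511,336): 336²+385² = 261121 = 511² → right
(12,4,15): 4²+12² = 160 < 225 = 15² → obtuse
(96,35,108): 35²+96² = 10441 < 11664 = 108² → obtuse
4 of the 6 are obtuse.

4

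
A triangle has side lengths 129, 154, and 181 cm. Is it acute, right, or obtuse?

Compare the square of the longest side to the sum of squares of the other two: 129² + 154² = 40357 > 32761 = 181².

acute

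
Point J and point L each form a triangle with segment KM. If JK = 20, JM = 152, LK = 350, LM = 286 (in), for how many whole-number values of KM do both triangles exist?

39

From triangle JKM: 132 < KM < 172.
From triangle LKM: 64 < KM < 636.
Intersection: 132 < KM < 172, so integers 133 through 171: 39 values.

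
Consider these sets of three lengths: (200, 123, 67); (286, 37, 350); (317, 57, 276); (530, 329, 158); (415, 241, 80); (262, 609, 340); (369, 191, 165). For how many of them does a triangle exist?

(67,123,200): 67+123 ≤ 200 → not valid
(37,286,350): 37+286 ≤ 350 → not valid
(57,276,317): 57+276 > 317 → valid
(158,329,530): 158+329 ≤ 530 → not valid
(80,241,415): 80+241 ≤ 415 → not valid
(262,340,609): 262+340 ≤ 609 → not valid
(165,191,369): 165+191 ≤ 369 → not valid
1 of the 7 triples forms a triangle.

1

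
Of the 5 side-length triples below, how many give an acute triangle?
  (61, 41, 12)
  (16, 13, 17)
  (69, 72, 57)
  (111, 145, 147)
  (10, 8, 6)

(61,41,12): 12+41 ≤ 61, not a triangle
(16,13,17): 13²+16² = 425 > 289 = 17² → acute
(69,72,57): 57²+69² = 8010 > 5184 = 72² → acute
(111,145,147): 111²+145² = 33346 > 21609 = 147² → acute
(10,8,6): 6²+8² = 100 = 10² → right
3 of the 5 are acute.

3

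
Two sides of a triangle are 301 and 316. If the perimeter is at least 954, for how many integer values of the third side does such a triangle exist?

280

Triangle inequality: 15 < x < 617. Perimeter ≥ 954 gives x ≥ 954 − 301 − 316 = 337.
So 337 ≤ x < 617; integers 337 through 616: 280 values.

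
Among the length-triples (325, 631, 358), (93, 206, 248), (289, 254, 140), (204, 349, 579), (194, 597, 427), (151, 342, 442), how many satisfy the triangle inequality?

(325,358,631): 325+358 > 631 → valid
(93,206,248): 93+206 > 248 → valid
(140,254,289): 140+254 > 289 → valid
(204,349,579): 204+349 ≤ 579 → not valid
(194,427,597): 194+427 > 597 → valid
(151,342,442): 151+342 > 442 → valid
5 of the 6 triples form a triangle.

5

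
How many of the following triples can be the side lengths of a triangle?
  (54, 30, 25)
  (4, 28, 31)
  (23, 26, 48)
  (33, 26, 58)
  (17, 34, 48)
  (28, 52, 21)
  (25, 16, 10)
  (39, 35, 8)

7

(25,30,54): 25+30 > 54 → valid
(4,28,31): 4+28 > 31 → valid
(23,26,48): 23+26 > 48 → valid
(26,33,58): 26+33 > 58 → valid
(17,34,48): 17+34 > 48 → valid
(21,28,52): 21+28 ≤ 52 → not valid
(10,16,25): 10+16 > 25 → valid
(8,35,39): 8+35 > 39 → valid
7 of the 8 triples form a triangle.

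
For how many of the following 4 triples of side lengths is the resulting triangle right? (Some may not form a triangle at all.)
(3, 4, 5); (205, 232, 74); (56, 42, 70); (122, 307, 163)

(3,4,5): 3²+4² = 25 = 5² → right
(205,232,74): 74²+205² = 47501 < 53824 = 232² → obtuse
(56,42,70): 42²+56² = 4900 = 70² → right
(122,307,163): 122+163 ≤ 307, not a triangle
2 of the 4 are right.

2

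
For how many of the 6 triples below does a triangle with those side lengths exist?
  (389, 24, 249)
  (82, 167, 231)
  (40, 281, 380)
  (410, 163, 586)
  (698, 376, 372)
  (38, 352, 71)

2

(24,249,389): 24+249 ≤ 389 → not valid
(82,167,231): 82+167 > 231 → valid
(40,281,380): 40+281 ≤ 380 → not valid
(163,410,586): 163+410 ≤ 586 → not valid
(372,376,698): 372+376 > 698 → valid
(38,71,352): 38+71 ≤ 352 → not valid
2 of the 6 triples form a triangle.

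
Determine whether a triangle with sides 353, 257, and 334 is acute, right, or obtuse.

Compare the square of the longest side to the sum of squares of the other two: 257² + 334² = 177605 > 124609 = 353².

acute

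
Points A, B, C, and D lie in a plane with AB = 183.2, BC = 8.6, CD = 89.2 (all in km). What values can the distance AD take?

85.4 ≤ AD ≤ 281.0 km

The maximum is all hops collinear in one direction: 183.2 + 8.6 + 89.2 = 281.0.
The longest hop is 183.2; the others sum to 97.8. Folding the others back against it leaves at least 183.2 − 97.8 = 85.4.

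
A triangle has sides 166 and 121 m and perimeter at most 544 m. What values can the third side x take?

Triangle inequality alone gives 45 < x < 287.
The perimeter condition gives x ≤ 544 − 166 − 121 = 257.
Intersecting the two: 45 < x ≤ 257.

45 < x ≤ 257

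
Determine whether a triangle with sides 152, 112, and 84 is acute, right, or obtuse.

Compare the square of the longest side to the sum of squares of the other two: 84² + 112² = 19600 < 23104 = 152².

obtuse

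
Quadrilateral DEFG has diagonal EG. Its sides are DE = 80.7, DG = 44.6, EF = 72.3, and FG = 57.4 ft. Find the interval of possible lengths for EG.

From triangle DEG: |80.7 − 44.6| < EG < 80.7 + 44.6, i.e. 36.1 < EG < 125.3.
From triangle FEG: 14.9 < EG < 129.7.
Both must hold, so EG lies in the intersection.

36.1 < EG < 125.3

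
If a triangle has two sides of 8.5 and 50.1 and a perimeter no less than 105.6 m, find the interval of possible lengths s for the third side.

Triangle inequality alone gives 41.6 < s < 58.6.
The perimeter condition gives s ≥ 105.6 − 8.5 − 50.1 = 47.0.
Intersecting the two: 47.0 ≤ s < 58.6.

47.0 ≤ s < 58.6 m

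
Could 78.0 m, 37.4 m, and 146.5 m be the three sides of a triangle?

No

The longest side is 146.5, but the other two sum to only 115.4.
115.4 < 146.5, so the triangle inequality fails.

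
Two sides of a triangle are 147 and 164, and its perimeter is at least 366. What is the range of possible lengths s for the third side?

Triangle inequality alone gives 17 < s < 311.
The perimeter condition gives s ≥ 366 − 147 − 164 = 55.
Intersecting the two: 55 ≤ s < 311.

55 ≤ s < 311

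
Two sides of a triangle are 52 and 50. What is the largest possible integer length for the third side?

101

The third side must be strictly less than 52 + 50 = 102.
The largest integer below 102 is 101.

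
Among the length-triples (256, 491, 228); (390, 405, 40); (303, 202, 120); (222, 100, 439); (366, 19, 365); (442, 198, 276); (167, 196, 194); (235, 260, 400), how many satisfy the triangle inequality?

6

(228,256,491): 228+256 ≤ 491 → not valid
(40,390,405): 40+390 > 405 → valid
(120,202,303): 120+202 > 303 → valid
(100,222,439): 100+222 ≤ 439 → not valid
(19,365,366): 19+365 > 366 → valid
(198,276,442): 198+276 > 442 → valid
(167,194,196): 167+194 > 196 → valid
(235,260,400): 235+260 > 400 → valid
6 of the 8 triples form a triangle.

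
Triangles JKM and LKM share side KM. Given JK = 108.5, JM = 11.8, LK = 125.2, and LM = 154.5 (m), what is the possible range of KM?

96.7 < KM < 120.3

From triangle JKM: |108.5 − 11.8| < KM < 108.5 + 11.8, i.e. 96.7 < KM < 120.3.
From triangle LKM: 29.3 < KM < 279.7.
Both must hold, so KM lies in the intersection.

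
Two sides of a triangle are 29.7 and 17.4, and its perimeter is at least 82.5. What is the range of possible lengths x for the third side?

35.4 ≤ x < 47.1

Triangle inequality alone gives 12.3 < x < 47.1.
The perimeter condition gives x ≥ 82.5 − 29.7 − 17.4 = 35.4.
Intersecting the two: 35.4 ≤ x < 47.1.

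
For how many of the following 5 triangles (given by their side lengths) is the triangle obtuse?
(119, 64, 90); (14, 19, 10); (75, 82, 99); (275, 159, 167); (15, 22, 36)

4

(119,64,90): 64²+90² = 12196 < 14161 = 119² → obtuse
(14,19,10): 10²+14² = 296 < 361 = 19² → obtuse
(75,82,99): 75²+82² = 12349 > 9801 = 99² → acute
(275,159,167): 159²+167² = 53170 < 75625 = 275² → obtuse
(15,22,36): 15²+22² = 709 < 1296 = 36² → obtuse
4 of the 5 are obtuse.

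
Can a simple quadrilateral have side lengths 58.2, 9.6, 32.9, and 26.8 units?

Yes

A quadrilateral exists iff every side is shorter than the sum of the others — equivalently, the longest side is less than the sum of the rest.
Longest side 58.2 < 69.3 (sum of the remaining 3), so yes.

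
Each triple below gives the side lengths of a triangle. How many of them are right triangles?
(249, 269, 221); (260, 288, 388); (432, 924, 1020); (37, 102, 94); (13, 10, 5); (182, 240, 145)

2

(249,269,221): 221²+249² = 110842 > 72361 = 269² → acute
(260,288,388): 260²+288² = 150544 = 388² → right
(432,924,1020): 432²+924² = 1040400 = 1020² → right
(37,102,94): 37²+94² = 10205 < 10404 = 102² → obtuse
(13,10,5): 5²+10² = 125 < 169 = 13² → obtuse
(182,240,145): 145²+182² = 54149 < 57600 = 240² → obtuse
2 of the 6 are right.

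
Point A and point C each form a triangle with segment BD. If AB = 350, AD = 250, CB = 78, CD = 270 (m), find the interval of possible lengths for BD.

192 < BD < 348

From triangle ABD: |350 − 250| < BD < 350 + 250, i.e. 100 < BD < 600.
From triangle CBD: 192 < BD < 348.
Both must hold, so BD lies in the intersection.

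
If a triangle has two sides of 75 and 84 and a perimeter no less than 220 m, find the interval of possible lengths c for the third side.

Triangle inequality alone gives 9 < c < 159.
The perimeter condition gives c ≥ 220 − 75 − 84 = 61.
Intersecting the two: 61 ≤ c < 159.

61 ≤ c < 159 m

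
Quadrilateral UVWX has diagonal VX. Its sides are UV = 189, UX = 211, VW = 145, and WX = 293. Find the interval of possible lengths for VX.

From triangle UVX: |189 − 211| < VX < 189 + 211, i.e. 22 < VX < 400.
From triangle WVX: 148 < VX < 438.
Both must hold, so VX lies in the intersection.

148 < VX < 400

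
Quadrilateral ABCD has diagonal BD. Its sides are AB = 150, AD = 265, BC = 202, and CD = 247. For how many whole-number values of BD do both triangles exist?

From triangle ABD: 115 < BD < 415.
From triangle CBD: 45 < BD < 449.
Intersection: 115 < BD < 415, so integers 116 through 414: 299 values.

299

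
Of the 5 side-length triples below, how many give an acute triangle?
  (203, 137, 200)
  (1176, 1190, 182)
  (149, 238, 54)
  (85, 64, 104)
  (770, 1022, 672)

2

(203,137,200): 137²+200² = 58769 > 41209 = 203² → acute
(1176,1190,182): 182²+1176² = 1416100 = 1190² → right
(149,238,54): 54+149 ≤ 238, not a triangle
(85,64,104): 64²+85² = 11321 > 10816 = 104² → acute
(770,1022,672): 672²+770² = 1044484 = 1022² → right
2 of the 5 are acute.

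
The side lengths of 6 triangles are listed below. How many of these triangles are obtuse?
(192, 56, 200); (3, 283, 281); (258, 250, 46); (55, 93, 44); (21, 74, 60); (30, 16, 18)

5

(192,56,200): 56²+192² = 40000 = 200² → right
(3,283,281): 3²+281² = 78970 < 80089 = 283² → obtuse
(258,250,46): 46²+250² = 64616 < 66564 = 258² → obtuse
(55,93,44): 44²+55² = 4961 < 8649 = 93² → obtuse
(21,74,60): 21²+60² = 4041 < 5476 = 74² → obtuse
(30,16,18): 16²+18² = 580 < 900 = 30² → obtuse
5 of the 6 are obtuse.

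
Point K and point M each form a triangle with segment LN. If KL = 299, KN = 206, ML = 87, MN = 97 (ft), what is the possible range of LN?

93 < LN < 184

From triangle KLN: |299 − 206| < LN < 299 + 206, i.e. 93 < LN < 505.
From triangle MLN: 10 < LN < 184.
Both must hold, so LN lies in the intersection.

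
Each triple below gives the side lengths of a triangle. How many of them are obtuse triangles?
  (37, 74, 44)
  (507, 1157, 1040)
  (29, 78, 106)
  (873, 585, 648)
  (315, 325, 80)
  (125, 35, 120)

2

(37,74,44): 37²+44² = 3305 < 5476 = 74² → obtuse
(507,1157,1040): 507²+1040² = 1338649 = 1157² → right
(29,78,106): 29²+78² = 6925 < 11236 = 106² → obtuse
(873,585,648): 585²+648² = 762129 = 873² → right
(315,325,80): 80²+315² = 105625 = 325² → right
(125,35,120): 35²+120² = 15625 = 125² → right
2 of the 6 are obtuse.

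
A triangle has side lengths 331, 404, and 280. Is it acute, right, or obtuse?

acute

Compare the square of the longest side to the sum of squares of the other two: 280² + 331² = 187961 > 163216 = 404².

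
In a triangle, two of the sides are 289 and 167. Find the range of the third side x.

122 < x < 456

By the triangle inequality, x must be less than 289 + 167 = 456 and greater than |289 − 167| = 122.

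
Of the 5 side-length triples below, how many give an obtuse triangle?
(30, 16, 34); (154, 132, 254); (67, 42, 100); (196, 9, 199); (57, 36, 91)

(30,16,34): 16²+30² = 1156 = 34² → right
(154,132,254): 132²+154² = 41140 < 64516 = 254² → obtuse
(67,42,100): 42²+67² = 6253 < 10000 = 100² → obtuse
(196,9,199): 9²+196² = 38497 < 39601 = 199² → obtuse
(57,36,91): 36²+57² = 4545 < 8281 = 91² → obtuse
4 of the 5 are obtuse.

4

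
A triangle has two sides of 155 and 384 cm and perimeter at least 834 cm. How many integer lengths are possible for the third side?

Triangle inequality: 229 < x < 539. Perimeter ≥ 834 gives x ≥ 834 − 155 − 384 = 295.
So 295 ≤ x < 539; integers 295 through 538: 244 values.

244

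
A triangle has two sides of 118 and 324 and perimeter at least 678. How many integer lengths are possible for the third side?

Triangle inequality: 206 < x < 442. Perimeter ≥ 678 gives x ≥ 678 − 118 − 324 = 236.
So 236 ≤ x < 442; integers 236 through 441: 206 values.

206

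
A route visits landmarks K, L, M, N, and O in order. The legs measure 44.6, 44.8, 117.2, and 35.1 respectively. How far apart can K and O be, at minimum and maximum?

0 ≤ KO ≤ 241.7

The maximum is all hops collinear in one direction: 44.6 + 44.8 + 117.2 + 35.1 = 241.7.
The longest hop is 117.2; the others sum to 124.5. Since 117.2 ≤ 124.5, the path can fold back on itself completely, so the minimum distance is 0.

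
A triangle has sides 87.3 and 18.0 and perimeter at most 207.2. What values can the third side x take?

69.3 < x ≤ 101.9

Triangle inequality alone gives 69.3 < x < 105.3.
The perimeter condition gives x ≤ 207.2 − 87.3 − 18.0 = 101.9.
Intersecting the two: 69.3 < x ≤ 101.9.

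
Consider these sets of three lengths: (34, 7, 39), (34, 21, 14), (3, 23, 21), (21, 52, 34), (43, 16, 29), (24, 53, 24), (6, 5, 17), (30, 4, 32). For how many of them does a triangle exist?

(7,34,39): 7+34 > 39 → valid
(14,21,34): 14+21 > 34 → valid
(3,21,23): 3+21 > 23 → valid
(21,34,52): 21+34 > 52 → valid
(16,29,43): 16+29 > 43 → valid
(24,24,53): 24+24 ≤ 53 → not valid
(5,6,17): 5+6 ≤ 17 → not valid
(4,30,32): 4+30 > 32 → valid
6 of the 8 triples form a triangle.

6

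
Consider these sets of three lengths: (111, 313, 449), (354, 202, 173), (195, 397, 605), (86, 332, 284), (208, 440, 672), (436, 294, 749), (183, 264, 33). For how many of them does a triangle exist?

2

(111,313,449): 111+313 ≤ 449 → not valid
(173,202,354): 173+202 > 354 → valid
(195,397,605): 195+397 ≤ 605 → not valid
(86,284,332): 86+284 > 332 → valid
(208,440,672): 208+440 ≤ 672 → not valid
(294,436,749): 294+436 ≤ 749 → not valid
(33,183,264): 33+183 ≤ 264 → not valid
2 of the 7 triples form a triangle.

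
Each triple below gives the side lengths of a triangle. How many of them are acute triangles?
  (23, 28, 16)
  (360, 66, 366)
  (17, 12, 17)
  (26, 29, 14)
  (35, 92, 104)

3

(23,28,16): 16²+23² = 785 > 784 = 28² → acute
(360,66,366): 66²+360² = 133956 = 366² → right
(17,12,17): 12²+17² = 433 > 289 = 17² → acute
(26,29,14): 14²+26² = 872 > 841 = 29² → acute
(35,92,104): 35²+92² = 9689 < 10816 = 104² → obtuse
3 of the 5 are acute.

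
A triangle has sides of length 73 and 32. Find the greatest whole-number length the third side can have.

104

The third side must be strictly less than 73 + 32 = 105.
The largest integer below 105 is 104.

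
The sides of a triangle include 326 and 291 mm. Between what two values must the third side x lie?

35 < x < 617 (mm)

By the triangle inequality, x must be less than 326 + 291 = 617 and greater than |326 − 291| = 35.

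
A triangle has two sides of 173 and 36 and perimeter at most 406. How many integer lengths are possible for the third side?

Triangle inequality: 137 < x < 209. Perimeter ≤ 406 gives x ≤ 406 − 173 − 36 = 197.
So 137 < x ≤ 197; integers 138 through 197: 60 values.

60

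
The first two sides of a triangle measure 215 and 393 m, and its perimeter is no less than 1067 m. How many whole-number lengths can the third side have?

Triangle inequality: 178 < x < 608. Perimeter ≥ 1067 gives x ≥ 1067 − 215 − 393 = 459.
So 459 ≤ x < 608; integers 459 through 607: 149 values.

149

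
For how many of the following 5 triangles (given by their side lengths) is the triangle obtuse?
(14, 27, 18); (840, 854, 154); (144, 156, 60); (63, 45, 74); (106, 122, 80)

(14,27,18): 14²+18² = 520 < 729 = 27² → obtuse
(840,854,154): 154²+840² = 729316 = 854² → right
(144,156,60): 60²+144² = 24336 = 156² → right
(63,45,74): 45²+63² = 5994 > 5476 = 74² → acute
(106,122,80): 80²+106² = 17636 > 14884 = 122² → acute
1 of the 5 is obtuse.

1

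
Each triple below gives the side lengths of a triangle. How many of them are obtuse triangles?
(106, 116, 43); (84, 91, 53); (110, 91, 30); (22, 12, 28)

3

(106,116,43): 43²+106² = 13085 < 13456 = 116² → obtuse
(84,91,53): 53²+84² = 9865 > 8281 = 91² → acute
(110,91,30): 30²+91² = 9181 < 12100 = 110² → obtuse
(22,12,28): 12²+22² = 628 < 784 = 28² → obtuse
3 of the 4 are obtuse.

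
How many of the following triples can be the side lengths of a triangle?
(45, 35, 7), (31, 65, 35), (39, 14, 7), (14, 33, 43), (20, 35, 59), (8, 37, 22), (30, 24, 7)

3

(7,35,45): 7+35 ≤ 45 → not valid
(31,35,65): 31+35 > 65 → valid
(7,14,39): 7+14 ≤ 39 → not valid
(14,33,43): 14+33 > 43 → valid
(20,35,59): 20+35 ≤ 59 → not valid
(8,22,37): 8+22 ≤ 37 → not valid
(7,24,30): 7+24 > 30 → valid
3 of the 7 triples form a triangle.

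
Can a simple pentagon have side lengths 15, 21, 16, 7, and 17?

A pentagon exists iff every side is shorter than the sum of the others — equivalently, the longest side is less than the sum of the rest.
Longest side 21 < 55 (sum of the remaining 4), so yes.

Yes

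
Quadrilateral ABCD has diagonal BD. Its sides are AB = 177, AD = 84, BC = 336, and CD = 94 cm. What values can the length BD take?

242 < BD < 261

From triangle ABD: |177 − 84| < BD < 177 + 84, i.e. 93 < BD < 261.
From triangle CBD: 242 < BD < 430.
Both must hold, so BD lies in the intersection.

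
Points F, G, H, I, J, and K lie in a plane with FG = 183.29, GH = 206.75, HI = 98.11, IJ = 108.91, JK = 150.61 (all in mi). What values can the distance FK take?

The maximum is all hops collinear in one direction: 183.29 + 206.75 + 98.11 + 108.91 + 150.61 = 747.67.
The longest hop is 206.75; the others sum to 540.92. Since 206.75 ≤ 540.92, the path can fold back on itself completely, so the minimum distance is 0.

0 ≤ FK ≤ 747.67 mi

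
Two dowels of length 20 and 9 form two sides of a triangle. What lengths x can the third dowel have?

By the triangle inequality, x must be less than 20 + 9 = 29 and greater than |20 − 9| = 11.

11 < x < 29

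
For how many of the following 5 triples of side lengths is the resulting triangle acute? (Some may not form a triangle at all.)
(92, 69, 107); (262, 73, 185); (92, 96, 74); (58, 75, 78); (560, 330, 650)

(92,69,107): 69²+92² = 13225 > 11449 = 107² → acute
(262,73,185): 73+185 ≤ 262, not a triangle
(92,96,74): 74²+92² = 13940 > 9216 = 96² → acute
(58,75,78): 58²+75² = 8989 > 6084 = 78² → acute
(560,330,650): 330²+560² = 422500 = 650² → right
3 of the 5 are acute.

3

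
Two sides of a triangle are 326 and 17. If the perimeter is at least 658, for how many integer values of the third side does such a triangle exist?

28

Triangle inequality: 309 < x < 343. Perimeter ≥ 658 gives x ≥ 658 − 326 − 17 = 315.
So 315 ≤ x < 343; integers 315 through 342: 28 values.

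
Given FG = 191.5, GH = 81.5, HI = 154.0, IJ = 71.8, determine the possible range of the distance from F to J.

The maximum is all hops collinear in one direction: 191.5 + 81.5 + 154.0 + 71.8 = 498.8.
The longest hop is 191.5; the others sum to 307.3. Since 191.5 ≤ 307.3, the path can fold back on itself completely, so the minimum distance is 0.

0 ≤ FJ ≤ 498.8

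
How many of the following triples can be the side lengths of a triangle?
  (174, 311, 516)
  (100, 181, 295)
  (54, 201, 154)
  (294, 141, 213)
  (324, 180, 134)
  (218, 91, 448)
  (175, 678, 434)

(174,311,516): 174+311 ≤ 516 → not valid
(100,181,295): 100+181 ≤ 295 → not valid
(54,154,201): 54+154 > 201 → valid
(141,213,294): 141+213 > 294 → valid
(134,180,324): 134+180 ≤ 324 → not valid
(91,218,448): 91+218 ≤ 448 → not valid
(175,434,678): 175+434 ≤ 678 → not valid
2 of the 7 triples form a triangle.

2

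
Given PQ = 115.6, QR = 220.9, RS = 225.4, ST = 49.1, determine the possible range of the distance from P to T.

0 ≤ PT ≤ 611.0

The maximum is all hops collinear in one direction: 115.6 + 220.9 + 225.4 + 49.1 = 611.0.
The longest hop is 225.4; the others sum to 385.6. Since 225.4 ≤ 385.6, the path can fold back on itself completely, so the minimum distance is 0.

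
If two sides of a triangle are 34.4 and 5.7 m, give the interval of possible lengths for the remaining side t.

By the triangle inequality, t must be less than 34.4 + 5.7 = 40.1 and greater than |34.4 − 5.7| = 28.7.

28.7 < t < 40.1 (m)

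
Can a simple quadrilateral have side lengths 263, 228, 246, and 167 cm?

A quadrilateral exists iff every side is shorter than the sum of the others — equivalently, the longest side is less than the sum of the rest.
Longest side 263 < 641 (sum of the remaining 3), so yes.

Yes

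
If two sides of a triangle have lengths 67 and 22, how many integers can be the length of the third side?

43

The third side lies in the open interval (45, 89).
Integers from 46 to 88 inclusive: 88 − 46 + 1 = 43.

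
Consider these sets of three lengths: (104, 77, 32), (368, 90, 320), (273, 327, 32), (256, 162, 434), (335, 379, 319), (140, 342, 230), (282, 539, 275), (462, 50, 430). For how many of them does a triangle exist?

6

(32,77,104): 32+77 > 104 → valid
(90,320,368): 90+320 > 368 → valid
(32,273,327): 32+273 ≤ 327 → not valid
(162,256,434): 162+256 ≤ 434 → not valid
(319,335,379): 319+335 > 379 → valid
(140,230,342): 140+230 > 342 → valid
(275,282,539): 275+282 > 539 → valid
(50,430,462): 50+430 > 462 → valid
6 of the 8 triples form a triangle.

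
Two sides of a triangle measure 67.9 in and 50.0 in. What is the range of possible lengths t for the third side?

By the triangle inequality, t must be less than 67.9 + 50.0 = 117.9 and greater than |67.9 − 50.0| = 17.9.

17.9 < t < 117.9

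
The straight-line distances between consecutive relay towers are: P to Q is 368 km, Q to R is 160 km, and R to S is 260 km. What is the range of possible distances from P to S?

0 ≤ PS ≤ 788 km

The maximum is all hops collinear in one direction: 368 + 160 + 260 = 788.
The longest hop is 368; the others sum to 420. Since 368 ≤ 420, the path can fold back on itself completely, so the minimum distance is 0.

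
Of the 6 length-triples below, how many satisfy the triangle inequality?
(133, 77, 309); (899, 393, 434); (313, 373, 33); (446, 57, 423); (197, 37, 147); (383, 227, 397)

2

(77,133,309): 77+133 ≤ 309 → not valid
(393,434,899): 393+434 ≤ 899 → not valid
(33,313,373): 33+313 ≤ 373 → not valid
(57,423,446): 57+423 > 446 → valid
(37,147,197): 37+147 ≤ 197 → not valid
(227,383,397): 227+383 > 397 → valid
2 of the 6 triples form a triangle.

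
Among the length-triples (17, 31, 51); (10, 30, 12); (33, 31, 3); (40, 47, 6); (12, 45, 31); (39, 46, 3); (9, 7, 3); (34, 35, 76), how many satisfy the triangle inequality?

(17,31,51): 17+31 ≤ 51 → not valid
(10,12,30): 10+12 ≤ 30 → not valid
(3,31,33): 3+31 > 33 → valid
(6,40,47): 6+40 ≤ 47 → not valid
(12,31,45): 12+31 ≤ 45 → not valid
(3,39,46): 3+39 ≤ 46 → not valid
(3,7,9): 3+7 > 9 → valid
(34,35,76): 34+35 ≤ 76 → not valid
2 of the 8 triples form a triangle.

2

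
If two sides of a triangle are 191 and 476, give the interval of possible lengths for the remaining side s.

285 < s < 667

By the triangle inequality, s must be less than 191 + 476 = 667 and greater than |191 − 476| = 285.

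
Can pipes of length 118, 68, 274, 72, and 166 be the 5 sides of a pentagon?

Yes

A pentagon exists iff every side is shorter than the sum of the others — equivalently, the longest side is less than the sum of the rest.
Longest side 274 < 424 (sum of the remaining 4), so yes.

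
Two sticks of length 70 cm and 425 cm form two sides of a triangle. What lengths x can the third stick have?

By the triangle inequality, x must be less than 70 + 425 = 495 and greater than |70 − 425| = 355.

355 < x < 495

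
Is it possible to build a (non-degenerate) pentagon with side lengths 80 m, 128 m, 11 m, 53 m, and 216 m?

A pentagon exists iff every side is shorter than the sum of the others — equivalently, the longest side is less than the sum of the rest.
Longest side 216 < 272 (sum of the remaining 4), so yes.

Yes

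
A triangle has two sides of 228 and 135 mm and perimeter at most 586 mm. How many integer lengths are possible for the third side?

Triangle inequality: 93 < x < 363. Perimeter ≤ 586 gives x ≤ 586 − 228 − 135 = 223.
So 93 < x ≤ 223; integers 94 through 223: 130 values.

130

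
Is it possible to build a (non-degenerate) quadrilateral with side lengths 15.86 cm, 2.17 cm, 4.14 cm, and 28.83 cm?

For a quadrilateral, each side must be shorter than the sum of the others.
Here the longest side is 28.83, but the remaining 3 sides sum to only 22.17.

No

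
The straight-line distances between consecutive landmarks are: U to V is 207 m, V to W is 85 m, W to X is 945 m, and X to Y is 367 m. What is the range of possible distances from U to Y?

The maximum is all hops collinear in one direction: 207 + 85 + 945 + 367 = 1604.
The longest hop is 945; the others sum to 659. Folding the others back against it leaves at least 945 − 659 = 286.

286 ≤ UY ≤ 1604 m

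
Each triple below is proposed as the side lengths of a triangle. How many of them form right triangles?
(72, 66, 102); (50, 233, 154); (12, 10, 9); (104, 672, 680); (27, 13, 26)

1

(72,66,102): 66²+72² = 9540 < 10404 = 102² → obtuse
(50,233,154): 50+154 ≤ 233, not a triangle
(12,10,9): 9²+10² = 181 > 144 = 12² → acute
(104,672,680): 104²+672² = 462400 = 680² → right
(27,13,26): 13²+26² = 845 > 729 = 27² → acute
1 of the 5 is right.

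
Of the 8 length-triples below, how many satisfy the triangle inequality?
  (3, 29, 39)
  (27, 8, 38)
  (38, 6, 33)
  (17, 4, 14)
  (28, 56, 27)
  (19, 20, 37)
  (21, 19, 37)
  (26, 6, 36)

4

(3,29,39): 3+29 ≤ 39 → not valid
(8,27,38): 8+27 ≤ 38 → not valid
(6,33,38): 6+33 > 38 → valid
(4,14,17): 4+14 > 17 → valid
(27,28,56): 27+28 ≤ 56 → not valid
(19,20,37): 19+20 > 37 → valid
(19,21,37): 19+21 > 37 → valid
(6,26,36): 6+26 ≤ 36 → not valid
4 of the 8 triples form a triangle.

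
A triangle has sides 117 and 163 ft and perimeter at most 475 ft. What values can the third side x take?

46 < x ≤ 195 ft

Triangle inequality alone gives 46 < x < 280.
The perimeter condition gives x ≤ 475 − 117 − 163 = 195.
Intersecting the two: 46 < x ≤ 195.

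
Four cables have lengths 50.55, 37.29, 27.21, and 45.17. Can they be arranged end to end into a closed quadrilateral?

A quadrilateral exists iff every side is shorter than the sum of the others — equivalently, the longest side is less than the sum of the rest.
Longest side 50.55 < 109.67 (sum of the remaining 3), so yes.

Yes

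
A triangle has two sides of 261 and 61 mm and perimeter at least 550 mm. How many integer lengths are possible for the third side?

Triangle inequality: 200 < x < 322. Perimeter ≥ 550 gives x ≥ 550 − 261 − 61 = 228.
So 228 ≤ x < 322; integers 228 through 321: 94 values.

94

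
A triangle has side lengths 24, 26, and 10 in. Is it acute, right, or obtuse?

Compare the square of the longest side to the sum of squares of the other two: 10² + 24² = 676 = 26².

right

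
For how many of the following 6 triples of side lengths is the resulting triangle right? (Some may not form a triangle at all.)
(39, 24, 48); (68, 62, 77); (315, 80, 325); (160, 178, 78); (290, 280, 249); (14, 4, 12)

(39,24,48): 24²+39² = 2097 < 2304 = 48² → obtuse
(68,62,77): 62²+68² = 8468 > 5929 = 77² → acute
(315,80,325): 80²+315² = 105625 = 325² → right
(160,178,78): 78²+160² = 31684 = 178² → right
(290,280,249): 249²+280² = 140401 > 84100 = 290² → acute
(14,4,12): 4²+12² = 160 < 196 = 14² → obtuse
2 of the 6 are right.

2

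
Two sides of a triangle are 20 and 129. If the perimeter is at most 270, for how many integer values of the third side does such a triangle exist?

Triangle inequality: 109 < x < 149. Perimeter ≤ 270 gives x ≤ 270 − 20 − 129 = 121.
So 109 < x ≤ 121; integers 110 through 121: 12 values.

12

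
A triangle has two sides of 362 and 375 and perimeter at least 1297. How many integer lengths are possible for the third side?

177

Triangle inequality: 13 < x < 737. Perimeter ≥ 1297 gives x ≥ 1297 − 362 − 375 = 560.
So 560 ≤ x < 737; integers 560 through 736: 177 values.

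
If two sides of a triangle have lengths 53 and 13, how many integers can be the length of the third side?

25

The third side lies in the open interval (40, 66).
Integers from 41 to 65 inclusive: 65 − 41 + 1 = 25.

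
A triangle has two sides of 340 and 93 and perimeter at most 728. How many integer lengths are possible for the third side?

48

Triangle inequality: 247 < x < 433. Perimeter ≤ 728 gives x ≤ 728 − 340 − 93 = 295.
So 247 < x ≤ 295; integers 248 through 295: 48 values.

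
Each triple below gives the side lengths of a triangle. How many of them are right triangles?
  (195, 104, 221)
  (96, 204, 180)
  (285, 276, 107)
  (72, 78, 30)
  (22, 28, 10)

(195,104,221): 104²+195² = 48841 = 221² → right
(96,204,180): 96²+180² = 41616 = 204² → right
(285,276,107): 107²+276² = 87625 > 81225 = 285² → acute
(72,78,30): 30²+72² = 6084 = 78² → right
(22,28,10): 10²+22² = 584 < 784 = 28² → obtuse
3 of the 5 are right.

3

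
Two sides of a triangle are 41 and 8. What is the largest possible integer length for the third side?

48

The third side must be strictly less than 41 + 8 = 49.
The largest integer below 49 is 48.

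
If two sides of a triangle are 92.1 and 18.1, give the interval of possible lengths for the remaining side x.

By the triangle inequality, x must be less than 92.1 + 18.1 = 110.2 and greater than |92.1 − 18.1| = 74.0.

74.0 < x < 110.2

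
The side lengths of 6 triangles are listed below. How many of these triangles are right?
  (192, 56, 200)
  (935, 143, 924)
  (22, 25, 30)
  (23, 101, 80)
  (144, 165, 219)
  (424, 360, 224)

4

(192,56,200): 56²+192² = 40000 = 200² → right
(935,143,924): 143²+924² = 874225 = 935² → right
(22,25,30): 22²+25² = 1109 > 900 = 30² → acute
(23,101,80): 23²+80² = 6929 < 10201 = 101² → obtuse
(144,165,219): 144²+165² = 47961 = 219² → right
(424,360,224): 224²+360² = 179776 = 424² → right
4 of the 6 are right.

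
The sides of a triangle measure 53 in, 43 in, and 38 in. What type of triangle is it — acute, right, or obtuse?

acute

Compare the square of the longest side to the sum of squares of the other two: 38² + 43² = 3293 > 2809 = 53².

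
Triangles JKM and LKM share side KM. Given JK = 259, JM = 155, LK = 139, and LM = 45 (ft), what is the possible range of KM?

104 < KM < 184

From triangle JKM: |259 − 155| < KM < 259 + 155, i.e. 104 < KM < 414.
From triangle LKM: 94 < KM < 184.
Both must hold, so KM lies in the intersection.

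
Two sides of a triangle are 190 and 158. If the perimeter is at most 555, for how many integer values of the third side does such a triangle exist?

175

Triangle inequality: 32 < x < 348. Perimeter ≤ 555 gives x ≤ 555 − 190 − 158 = 207.
So 32 < x ≤ 207; integers 33 through 207: 175 values.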